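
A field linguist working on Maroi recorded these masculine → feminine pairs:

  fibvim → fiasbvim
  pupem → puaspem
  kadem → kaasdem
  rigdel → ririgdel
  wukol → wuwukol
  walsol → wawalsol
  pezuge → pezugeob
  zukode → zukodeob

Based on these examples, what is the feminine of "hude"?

pupem and rigdel both have last vowel 'e' yet inflect differently (puaspem, ririgdel), so the last vowel is not what conditions the rule; the final letter is.
"hude" ends in -e. The stems ending in -e (pezuge → pezugeob, zukode → zukodeob) add -ob.
So hude → hudeob.

hudeob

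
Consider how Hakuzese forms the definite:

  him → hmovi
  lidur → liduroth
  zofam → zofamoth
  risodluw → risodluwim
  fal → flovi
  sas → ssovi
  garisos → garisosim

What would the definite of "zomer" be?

zomeroth

"zomer" has 2 vowels. The stems with 2 vowels (zofam → zofamoth, lidur → liduroth) add -oth.
So zomer → zomeroth.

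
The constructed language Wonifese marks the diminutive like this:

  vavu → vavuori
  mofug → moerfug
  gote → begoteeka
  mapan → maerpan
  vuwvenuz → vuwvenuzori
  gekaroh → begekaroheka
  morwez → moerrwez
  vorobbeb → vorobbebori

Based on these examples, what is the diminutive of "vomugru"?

"vomugru" begins with v-. The stems beginning with v- (vuwvenuz → vuwvenuzori, vorobbeb → vorobbebori, vavu → vavuori) add -ori.
So vomugru → vomugruori.

vomugruori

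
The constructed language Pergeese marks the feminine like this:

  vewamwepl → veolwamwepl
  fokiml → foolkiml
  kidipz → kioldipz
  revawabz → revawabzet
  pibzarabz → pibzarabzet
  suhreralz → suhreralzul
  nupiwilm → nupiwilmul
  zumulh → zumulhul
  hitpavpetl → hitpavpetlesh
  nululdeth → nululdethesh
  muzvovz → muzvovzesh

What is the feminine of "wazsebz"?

wazsebzet

"wazsebz" has second-to-last letter 'b'. The stems whose second-to-last letter is 'b' (revawabz → revawabzet, pibzarabz → pibzarabzet) add -et.
The other patterns: stems whose second-to-last letter is 'm' or 'p' insert -ol- after the first vowel; stems whose second-to-last letter is 'l' add -ul; stems whose second-to-last letter is 't' or 'v' add -esh.
So wazsebz → wazsebzet.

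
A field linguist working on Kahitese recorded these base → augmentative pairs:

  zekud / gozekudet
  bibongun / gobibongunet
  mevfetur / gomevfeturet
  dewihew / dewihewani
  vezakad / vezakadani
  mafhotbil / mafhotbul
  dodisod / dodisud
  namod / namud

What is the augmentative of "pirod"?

"pirod" has last vowel 'o'. The stems whose last vowel is 'o' (dodisod → dodisud, namod → namud) change the last vowel to 'u'.
The other patterns: stems whose last vowel is 'u' add go- … -et around the stem; stems whose last vowel is 'a' or 'e' add -ani.
So pirod → pirud.

pirud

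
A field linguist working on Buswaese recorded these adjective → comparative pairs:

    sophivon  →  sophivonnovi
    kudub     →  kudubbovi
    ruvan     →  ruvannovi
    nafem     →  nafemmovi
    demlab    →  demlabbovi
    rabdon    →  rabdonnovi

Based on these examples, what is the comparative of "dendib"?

dendibbovi

Every pair shown (sophivon → sophivonnovi, kudub → kudubbovi, ruvan → ruvannovi, …) follows the same rule: double the final consonant and add -ovi.
So dendib → dendibbovi.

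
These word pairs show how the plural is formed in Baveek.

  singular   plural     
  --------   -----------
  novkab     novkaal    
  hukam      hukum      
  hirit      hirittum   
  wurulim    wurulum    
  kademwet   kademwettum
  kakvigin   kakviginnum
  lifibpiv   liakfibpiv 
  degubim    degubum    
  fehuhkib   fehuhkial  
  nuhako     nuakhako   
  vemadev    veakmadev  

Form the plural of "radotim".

radotum

hukam and novkab both have last vowel 'a' yet inflect differently (hukum, novkaal), so the last vowel is not what conditions the rule; the final letter is.
"radotim" ends in -m. The stems ending in -m (degubim → degubum, wurulim → wurulum, hukam → hukum) change the last vowel to 'u'.
So radotim → radotum.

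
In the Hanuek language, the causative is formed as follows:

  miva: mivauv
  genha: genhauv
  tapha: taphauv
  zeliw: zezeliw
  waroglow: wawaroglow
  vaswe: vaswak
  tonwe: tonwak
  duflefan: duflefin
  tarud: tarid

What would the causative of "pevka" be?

"pevka" ends in -a. The stems ending in -a (miva → mivauv, genha → genhauv, tapha → taphauv) add -uv.
The other patterns: stems ending in -w repeat the first consonant+vowel as a prefix; stems ending in -e drop the final letter and add -ak; stems ending in -d or -n change the last vowel to 'i'.
So pevka → pevkauv.

pevkauv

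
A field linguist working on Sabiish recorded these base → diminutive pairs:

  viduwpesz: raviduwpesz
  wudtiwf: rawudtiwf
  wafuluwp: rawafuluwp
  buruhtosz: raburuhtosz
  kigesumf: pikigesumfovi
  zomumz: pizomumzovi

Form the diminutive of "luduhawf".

raluduhawf

kigesumf and wudtiwf both end in -f yet inflect differently (pikigesumfovi, rawudtiwf), so the final letter is not what conditions the rule; the second-to-last letter is.
"luduhawf" has second-to-last letter 'w'. The stems whose second-to-last letter is 'w' (wudtiwf → rawudtiwf, wafuluwp → rawafuluwp) add the prefix ra-.
So luduhawf → raluduhawf.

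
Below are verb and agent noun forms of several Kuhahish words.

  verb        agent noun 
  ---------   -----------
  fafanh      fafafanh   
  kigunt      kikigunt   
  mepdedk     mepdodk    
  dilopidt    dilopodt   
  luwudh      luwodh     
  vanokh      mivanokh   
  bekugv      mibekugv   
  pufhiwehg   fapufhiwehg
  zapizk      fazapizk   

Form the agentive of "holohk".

kigunt and dilopidt both end in -t yet inflect differently (kikigunt, dilopodt), so the final letter is not what conditions the rule; the second-to-last letter is.
"holohk" has second-to-last letter 'h'. The one such stem in the data (pufhiwehg → fapufhiwehg) adds the prefix fa-, so the same rule applies.
So holohk → faholohk.

faholohk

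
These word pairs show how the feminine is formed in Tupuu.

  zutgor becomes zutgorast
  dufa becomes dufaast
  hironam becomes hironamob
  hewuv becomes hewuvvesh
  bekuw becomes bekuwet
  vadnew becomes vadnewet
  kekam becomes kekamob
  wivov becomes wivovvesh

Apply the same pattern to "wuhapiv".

wivov and zutgor both have last vowel 'o' yet inflect differently (wivovvesh, zutgorast), so the last vowel is not what conditions the rule; the final letter is.
"wuhapiv" ends in -v. The stems ending in -v (hewuv → hewuvvesh, wivov → wivovvesh) double the final consonant and add -esh.
The other patterns: stems ending in -a or -r add -ast; stems ending in -w add -et; stems ending in -m add -ob.
So wuhapiv → wuhapivvesh.

wuhapivvesh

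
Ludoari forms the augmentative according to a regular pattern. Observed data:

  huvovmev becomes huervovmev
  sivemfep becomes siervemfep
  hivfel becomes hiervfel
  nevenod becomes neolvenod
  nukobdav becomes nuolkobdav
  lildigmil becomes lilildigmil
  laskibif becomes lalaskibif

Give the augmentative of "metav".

huvovmev and nukobdav both end in -v yet inflect differently (huervovmev, nuolkobdav), so the final letter is not what conditions the rule; the last vowel is.
"metav" has last vowel 'a'. The one such stem in the data (nukobdav → nuolkobdav) inserts -ol- after the first vowel (as does nevenod), so the same rule applies.
The other patterns: stems whose last vowel is 'e' insert -er- after the first vowel; stems whose last vowel is 'i' repeat the first consonant+vowel as a prefix.
So metav → meoltav.

meoltav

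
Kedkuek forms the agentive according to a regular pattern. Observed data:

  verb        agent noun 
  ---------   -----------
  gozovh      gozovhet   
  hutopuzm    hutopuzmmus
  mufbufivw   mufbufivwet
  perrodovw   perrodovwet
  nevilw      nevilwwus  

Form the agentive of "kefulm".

kefulmmus

"kefulm" has second-to-last letter 'l'. The one such stem in the data (nevilw → nevilwwus) doubles the final consonant and adds -us (as does hutopuzm), so the same rule applies.
So kefulm → kefulmmus.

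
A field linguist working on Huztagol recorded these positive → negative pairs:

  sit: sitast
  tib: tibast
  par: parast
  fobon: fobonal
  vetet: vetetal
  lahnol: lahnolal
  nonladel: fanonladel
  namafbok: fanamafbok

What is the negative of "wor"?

worast

"wor" has 1 vowel. The stems with 1 vowel (sit → sitast, tib → tibast, par → parast) add -ast.
So wor → worast.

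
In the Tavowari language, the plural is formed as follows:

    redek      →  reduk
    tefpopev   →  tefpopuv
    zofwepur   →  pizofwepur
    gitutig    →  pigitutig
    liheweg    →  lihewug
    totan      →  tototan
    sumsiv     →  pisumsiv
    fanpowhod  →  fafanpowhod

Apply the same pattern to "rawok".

"rawok" has last vowel 'o'. The one such stem in the data (fanpowhod → fafanpowhod) repeats the first consonant+vowel as a prefix (as does totan), so the same rule applies.
So rawok → rarawok.

rarawok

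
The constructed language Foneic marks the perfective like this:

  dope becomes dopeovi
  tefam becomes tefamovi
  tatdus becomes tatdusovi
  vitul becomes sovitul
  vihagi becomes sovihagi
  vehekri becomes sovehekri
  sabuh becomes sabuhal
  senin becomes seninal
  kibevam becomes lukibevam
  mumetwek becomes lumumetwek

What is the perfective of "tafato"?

tefam and kibevam both end in -m yet inflect differently (tefamovi, lukibevam), so the final letter is not what conditions the rule; the first letter is.
"tafato" begins with t-. The stems beginning with t- (tefam → tefamovi, tatdus → tatdusovi) add -ovi.
The other patterns: stems beginning with v- add the prefix so-; stems beginning with s- add -al; stems beginning with k- or m- add the prefix lu-.
So tafato → tafatoovi.

tafatoovi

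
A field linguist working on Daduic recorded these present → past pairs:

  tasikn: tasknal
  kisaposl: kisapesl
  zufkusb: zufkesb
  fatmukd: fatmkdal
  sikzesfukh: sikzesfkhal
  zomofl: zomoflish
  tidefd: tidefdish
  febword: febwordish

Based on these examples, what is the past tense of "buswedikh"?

"buswedikh" has second-to-last letter 'k'. The stems whose second-to-last letter is 'k' (fatmukd → fatmkdal, sikzesfukh → sikzesfkhal, tasikn → tasknal) delete the last vowel and add -al.
So buswedikh → buswedkhal.

buswedkhal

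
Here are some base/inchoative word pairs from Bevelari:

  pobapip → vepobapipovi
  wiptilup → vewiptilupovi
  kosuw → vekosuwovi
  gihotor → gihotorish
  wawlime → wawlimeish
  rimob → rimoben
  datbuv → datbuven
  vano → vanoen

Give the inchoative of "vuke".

"vuke" ends in -e. The one such stem in the data (wawlime → wawlimeish) adds -ish, so the same rule applies.
So vuke → vukeish.

vukeish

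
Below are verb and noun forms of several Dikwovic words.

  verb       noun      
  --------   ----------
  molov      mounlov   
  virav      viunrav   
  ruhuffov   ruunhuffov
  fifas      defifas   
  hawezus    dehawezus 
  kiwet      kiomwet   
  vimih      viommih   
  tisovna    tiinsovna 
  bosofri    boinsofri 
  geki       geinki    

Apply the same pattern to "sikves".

desikves

"sikves" ends in -s. The stems ending in -s (fifas → defifas, hawezus → dehawezus) add the prefix de-.
So sikves → desikves.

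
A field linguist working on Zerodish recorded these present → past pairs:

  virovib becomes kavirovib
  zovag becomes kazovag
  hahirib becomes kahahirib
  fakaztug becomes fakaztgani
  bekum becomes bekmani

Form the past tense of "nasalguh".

fakaztug and zovag both end in -g yet inflect differently (fakaztgani, kazovag), so the final letter is not what conditions the rule; the last vowel is.
"nasalguh" has last vowel 'u'. The stems whose last vowel is 'u' (fakaztug → fakaztgani, bekum → bekmani) delete the last vowel and add -ani.
So nasalguh → nasalghani.

nasalghani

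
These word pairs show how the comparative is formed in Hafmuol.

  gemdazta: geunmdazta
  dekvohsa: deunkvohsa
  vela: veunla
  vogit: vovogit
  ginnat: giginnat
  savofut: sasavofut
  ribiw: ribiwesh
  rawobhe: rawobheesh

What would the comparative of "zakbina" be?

zaunkbina

gemdazta and ginnat both have last vowel 'a' yet inflect differently (geunmdazta, giginnat), so the last vowel is not what conditions the rule; the final letter is.
"zakbina" ends in -a. The stems ending in -a (gemdazta → geunmdazta, dekvohsa → deunkvohsa, vela → veunla) insert -un- after the first vowel.
The other patterns: stems ending in -t repeat the first consonant+vowel as a prefix; stems ending in -e or -w add -esh.
So zakbina → zaunkbina.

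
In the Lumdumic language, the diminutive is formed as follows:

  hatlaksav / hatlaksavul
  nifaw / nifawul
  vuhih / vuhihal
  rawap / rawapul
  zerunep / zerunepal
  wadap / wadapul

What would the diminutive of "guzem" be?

rawap and zerunep both end in -p yet inflect differently (rawapul, zerunepal), so the final letter is not what conditions the rule; the last vowel is.
"guzem" has last vowel 'e'. The one such stem in the data (zerunep → zerunepal) adds -al, so the same rule applies.
The other pattern: stems whose last vowel is 'a' add -ul.
So guzem → guzemal.

guzemal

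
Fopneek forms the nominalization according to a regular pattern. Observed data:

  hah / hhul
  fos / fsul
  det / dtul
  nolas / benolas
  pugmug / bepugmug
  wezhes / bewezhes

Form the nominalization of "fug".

fgul

fos and nolas both end in -s yet inflect differently (fsul, benolas), so the final letter is not what conditions the rule; the number of vowels is.
"fug" has 1 vowel. The stems with 1 vowel (hah → hhul, fos → fsul, det → dtul) delete the last vowel and add -ul.
The other pattern: stems with 2 vowels add the prefix be-.
So fug → fgul.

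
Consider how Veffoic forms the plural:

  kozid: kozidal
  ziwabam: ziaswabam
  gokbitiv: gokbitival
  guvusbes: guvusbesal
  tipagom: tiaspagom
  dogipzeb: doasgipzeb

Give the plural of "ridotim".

dogipzeb and guvusbes both have last vowel 'e' yet inflect differently (doasgipzeb, guvusbesal), so the last vowel is not what conditions the rule; the final letter is.
"ridotim" ends in -m. The stems ending in -m (ziwabam → ziaswabam, tipagom → tiaspagom) insert -as- after the first vowel.
The other pattern: stems ending in -d, -s or -v add -al.
So ridotim → riasdotim.

riasdotim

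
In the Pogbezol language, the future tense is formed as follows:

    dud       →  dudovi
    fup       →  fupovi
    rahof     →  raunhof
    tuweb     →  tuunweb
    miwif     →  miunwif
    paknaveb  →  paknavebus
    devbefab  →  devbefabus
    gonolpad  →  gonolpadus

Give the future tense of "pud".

tuweb and paknaveb both end in -b yet inflect differently (tuunweb, paknavebus), so the final letter is not what conditions the rule; the number of vowels is.
"pud" has 1 vowel. The stems with 1 vowel (dud → dudovi, fup → fupovi) add -ovi.
So pud → pudovi.

pudovi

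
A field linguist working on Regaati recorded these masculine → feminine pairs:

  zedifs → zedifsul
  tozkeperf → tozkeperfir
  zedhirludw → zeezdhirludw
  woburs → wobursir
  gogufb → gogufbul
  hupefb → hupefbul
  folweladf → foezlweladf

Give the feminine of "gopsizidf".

woburs and zedifs both end in -s yet inflect differently (wobursir, zedifsul), so the final letter is not what conditions the rule; the second-to-last letter is.
"gopsizidf" has second-to-last letter 'd'. The stems whose second-to-last letter is 'd' (zedhirludw → zeezdhirludw, folweladf → foezlweladf) insert -ez- after the first vowel.
The other patterns: stems whose second-to-last letter is 'r' add -ir; stems whose second-to-last letter is 'f' add -ul.
So gopsizidf → goezpsizidf.

goezpsizidf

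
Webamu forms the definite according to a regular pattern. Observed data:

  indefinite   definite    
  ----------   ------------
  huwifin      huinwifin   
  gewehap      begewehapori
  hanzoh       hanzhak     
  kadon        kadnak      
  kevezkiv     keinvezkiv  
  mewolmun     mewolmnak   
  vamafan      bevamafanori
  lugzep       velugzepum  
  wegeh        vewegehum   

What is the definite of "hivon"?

hivnak

"hivon" has last vowel 'o'. The stems whose last vowel is 'o' (hanzoh → hanzhak, kadon → kadnak) delete the last vowel and add -ak.
The other patterns: stems whose last vowel is 'a' add be- … -ori around the stem; stems whose last vowel is 'e' add ve- … -um around the stem; stems whose last vowel is 'i' insert -in- after the first vowel.
So hivon → hivnak.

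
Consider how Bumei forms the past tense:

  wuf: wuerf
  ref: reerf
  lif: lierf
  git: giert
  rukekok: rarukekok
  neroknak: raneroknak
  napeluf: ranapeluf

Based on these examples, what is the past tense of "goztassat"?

"goztassat" has 3 vowels. The stems with 3 vowels (rukekok → rarukekok, neroknak → raneroknak, napeluf → ranapeluf) add the prefix ra-.
So goztassat → ragoztassat.

ragoztassat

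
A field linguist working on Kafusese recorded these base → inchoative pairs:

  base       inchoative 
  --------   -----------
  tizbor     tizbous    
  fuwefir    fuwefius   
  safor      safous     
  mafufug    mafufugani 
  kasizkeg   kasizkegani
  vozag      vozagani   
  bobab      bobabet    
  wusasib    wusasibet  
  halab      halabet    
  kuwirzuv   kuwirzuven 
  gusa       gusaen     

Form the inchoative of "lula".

"lula" ends in -a. The one such stem in the data (gusa → gusaen) adds -en, so the same rule applies.
So lula → lulaen.

lulaen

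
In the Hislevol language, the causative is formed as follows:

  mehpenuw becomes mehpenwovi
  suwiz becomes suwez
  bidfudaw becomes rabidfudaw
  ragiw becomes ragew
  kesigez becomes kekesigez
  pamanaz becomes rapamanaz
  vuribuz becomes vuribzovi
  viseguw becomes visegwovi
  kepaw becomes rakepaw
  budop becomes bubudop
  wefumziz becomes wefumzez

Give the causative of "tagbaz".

ratagbaz

vuribuz and kesigez both end in -z yet inflect differently (vuribzovi, kekesigez), so the final letter is not what conditions the rule; the last vowel is.
"tagbaz" has last vowel 'a'. The stems whose last vowel is 'a' (pamanaz → rapamanaz, kepaw → rakepaw, bidfudaw → rabidfudaw) add the prefix ra-.
The other patterns: stems whose last vowel is 'u' delete the last vowel and add -ovi; stems whose last vowel is 'e' or 'o' repeat the first consonant+vowel as a prefix; stems whose last vowel is 'i' change the last vowel to 'e'.
So tagbaz → ratagbaz.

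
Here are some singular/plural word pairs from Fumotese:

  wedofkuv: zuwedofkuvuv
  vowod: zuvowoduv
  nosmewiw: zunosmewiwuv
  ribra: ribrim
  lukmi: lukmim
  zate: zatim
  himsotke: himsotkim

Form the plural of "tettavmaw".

zutettavmawuv

"tettavmaw" ends in a consonant. The stems ending in a consonant (wedofkuv → zuwedofkuvuv, vowod → zuvowoduv, nosmewiw → zunosmewiwuv) add zu- … -uv around the stem.
The other pattern: stems ending in a vowel drop the final letter and add -im.
So tettavmaw → zutettavmawuv.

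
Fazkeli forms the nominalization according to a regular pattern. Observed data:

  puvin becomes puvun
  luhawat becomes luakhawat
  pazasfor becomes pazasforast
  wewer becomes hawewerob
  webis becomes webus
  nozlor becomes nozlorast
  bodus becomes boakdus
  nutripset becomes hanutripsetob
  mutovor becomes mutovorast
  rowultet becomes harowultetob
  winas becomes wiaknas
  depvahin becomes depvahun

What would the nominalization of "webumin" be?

webumun

pazasfor and wewer both end in -r yet inflect differently (pazasforast, hawewerob), so the final letter is not what conditions the rule; the last vowel is.
"webumin" has last vowel 'i'. The stems whose last vowel is 'i' (puvin → puvun, webis → webus, depvahin → depvahun) change the last vowel to 'u'.
The other patterns: stems whose last vowel is 'o' add -ast; stems whose last vowel is 'e' add ha- … -ob around the stem; stems whose last vowel is 'a' or 'u' insert -ak- after the first vowel.
So webumin → webumun.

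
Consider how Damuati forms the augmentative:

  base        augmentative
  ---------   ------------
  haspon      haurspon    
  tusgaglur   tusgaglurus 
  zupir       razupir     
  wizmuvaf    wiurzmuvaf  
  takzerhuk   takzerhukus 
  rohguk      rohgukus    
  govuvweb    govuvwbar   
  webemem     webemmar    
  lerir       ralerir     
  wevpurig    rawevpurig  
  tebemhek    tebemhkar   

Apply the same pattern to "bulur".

bulurus

"bulur" has last vowel 'u'. The stems whose last vowel is 'u' (tusgaglur → tusgaglurus, rohguk → rohgukus, takzerhuk → takzerhukus) add -us.
The other patterns: stems whose last vowel is 'e' delete the last vowel and add -ar; stems whose last vowel is 'i' add the prefix ra-; stems whose last vowel is 'a' or 'o' insert -ur- after the first vowel.
So bulur → bulurus.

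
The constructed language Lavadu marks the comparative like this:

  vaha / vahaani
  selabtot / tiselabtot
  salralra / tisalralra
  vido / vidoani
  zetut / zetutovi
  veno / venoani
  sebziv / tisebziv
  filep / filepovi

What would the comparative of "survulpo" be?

tisurvulpo

"survulpo" begins with s-. The stems beginning with s- (sebziv → tisebziv, selabtot → tiselabtot, salralra → tisalralra) add the prefix ti-.
So survulpo → tisurvulpo.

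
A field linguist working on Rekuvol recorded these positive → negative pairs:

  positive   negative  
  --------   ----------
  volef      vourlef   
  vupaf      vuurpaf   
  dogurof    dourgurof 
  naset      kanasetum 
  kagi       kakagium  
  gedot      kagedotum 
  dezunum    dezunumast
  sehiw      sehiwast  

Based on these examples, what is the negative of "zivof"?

ziurvof

volef and naset both have last vowel 'e' yet inflect differently (vourlef, kanasetum), so the last vowel is not what conditions the rule; the final letter is.
"zivof" ends in -f. The stems ending in -f (volef → vourlef, vupaf → vuurpaf, dogurof → dourgurof) insert -ur- after the first vowel.
The other patterns: stems ending in -i or -t add ka- … -um around the stem; stems ending in -m or -w add -ast.
So zivof → ziurvof.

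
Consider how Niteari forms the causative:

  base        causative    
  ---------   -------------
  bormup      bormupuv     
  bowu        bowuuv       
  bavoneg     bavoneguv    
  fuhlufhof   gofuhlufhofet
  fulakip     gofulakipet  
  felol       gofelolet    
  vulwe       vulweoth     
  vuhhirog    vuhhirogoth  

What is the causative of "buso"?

"buso" begins with b-. The stems beginning with b- (bormup → bormupuv, bowu → bowuuv, bavoneg → bavoneguv) add -uv.
So buso → busouv.

busouv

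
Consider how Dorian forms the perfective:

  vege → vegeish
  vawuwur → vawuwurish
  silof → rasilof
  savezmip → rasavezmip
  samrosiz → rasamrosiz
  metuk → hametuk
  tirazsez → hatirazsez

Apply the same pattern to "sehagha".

samrosiz and tirazsez both end in -z yet inflect differently (rasamrosiz, hatirazsez), so the final letter is not what conditions the rule; the first letter is.
"sehagha" begins with s-. The stems beginning with s- (silof → rasilof, savezmip → rasavezmip, samrosiz → rasamrosiz) add the prefix ra-.
So sehagha → rasehagha.

rasehagha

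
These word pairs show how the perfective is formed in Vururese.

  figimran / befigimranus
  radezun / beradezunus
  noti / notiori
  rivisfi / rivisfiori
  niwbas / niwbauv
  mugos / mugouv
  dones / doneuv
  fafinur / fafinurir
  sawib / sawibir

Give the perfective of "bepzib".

bepzibir

figimran and niwbas both have last vowel 'a' yet inflect differently (befigimranus, niwbauv), so the last vowel is not what conditions the rule; the final letter is.
"bepzib" ends in -b. The one such stem in the data (sawib → sawibir) adds -ir, so the same rule applies.
The other patterns: stems ending in -n add be- … -us around the stem; stems ending in -i add -ori; stems ending in -s drop the final letter and add -uv.
So bepzib → bepzibir.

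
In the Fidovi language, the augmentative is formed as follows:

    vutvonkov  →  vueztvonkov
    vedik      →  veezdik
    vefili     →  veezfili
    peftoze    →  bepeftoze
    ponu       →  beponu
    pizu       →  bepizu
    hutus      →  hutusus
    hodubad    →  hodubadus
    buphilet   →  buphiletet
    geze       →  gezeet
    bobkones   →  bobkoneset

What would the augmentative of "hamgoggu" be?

hamgogguus

peftoze and geze both end in -e yet inflect differently (bepeftoze, gezeet), so the final letter is not what conditions the rule; the first letter is.
"hamgoggu" begins with h-. The stems beginning with h- (hutus → hutusus, hodubad → hodubadus) add -us.
So hamgoggu → hamgogguus.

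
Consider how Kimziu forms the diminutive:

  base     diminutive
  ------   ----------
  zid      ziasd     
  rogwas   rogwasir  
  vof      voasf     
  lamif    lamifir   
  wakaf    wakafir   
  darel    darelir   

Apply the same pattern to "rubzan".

rubzanir

"rubzan" has 2 vowels. The stems with 2 vowels (lamif → lamifir, darel → darelir, wakaf → wakafir) add -ir.
The other pattern: stems with 1 vowel insert -as- after the first vowel.
So rubzan → rubzanir.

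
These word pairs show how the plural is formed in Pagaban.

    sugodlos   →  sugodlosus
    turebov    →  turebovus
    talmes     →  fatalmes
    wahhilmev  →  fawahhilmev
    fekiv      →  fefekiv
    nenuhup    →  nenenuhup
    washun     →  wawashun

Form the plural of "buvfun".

bubuvfun

sugodlos and talmes both end in -s yet inflect differently (sugodlosus, fatalmes), so the final letter is not what conditions the rule; the last vowel is.
"buvfun" has last vowel 'u'. The stems whose last vowel is 'u' (nenuhup → nenenuhup, washun → wawashun) repeat the first consonant+vowel as a prefix.
So buvfun → bubuvfun.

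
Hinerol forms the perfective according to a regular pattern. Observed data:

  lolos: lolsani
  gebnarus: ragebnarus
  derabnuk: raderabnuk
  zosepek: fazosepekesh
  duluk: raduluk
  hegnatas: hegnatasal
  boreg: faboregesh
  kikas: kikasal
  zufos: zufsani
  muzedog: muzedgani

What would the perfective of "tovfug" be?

hegnatas and lolos both end in -s yet inflect differently (hegnatasal, lolsani), so the final letter is not what conditions the rule; the last vowel is.
"tovfug" has last vowel 'u'. The stems whose last vowel is 'u' (derabnuk → raderabnuk, duluk → raduluk, gebnarus → ragebnarus) add the prefix ra-.
So tovfug → ratovfug.

ratovfug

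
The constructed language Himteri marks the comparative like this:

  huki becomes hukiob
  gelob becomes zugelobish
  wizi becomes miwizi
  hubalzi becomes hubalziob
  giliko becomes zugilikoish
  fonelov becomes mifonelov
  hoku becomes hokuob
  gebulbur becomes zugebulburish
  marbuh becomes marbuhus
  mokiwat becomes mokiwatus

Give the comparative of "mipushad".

mipushadus

"mipushad" begins with m-. The stems beginning with m- (mokiwat → mokiwatus, marbuh → marbuhus) add -us.
So mipushad → mipushadus.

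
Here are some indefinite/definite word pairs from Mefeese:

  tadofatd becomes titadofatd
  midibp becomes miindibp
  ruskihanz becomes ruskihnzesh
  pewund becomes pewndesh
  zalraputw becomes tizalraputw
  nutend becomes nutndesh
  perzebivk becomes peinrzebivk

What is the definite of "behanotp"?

tibehanotp

"behanotp" has second-to-last letter 't'. The stems whose second-to-last letter is 't' (tadofatd → titadofatd, zalraputw → tizalraputw) add the prefix ti-.
The other patterns: stems whose second-to-last letter is 'n' delete the last vowel and add -esh; stems whose second-to-last letter is 'b' or 'v' insert -in- after the first vowel.
So behanotp → tibehanotp.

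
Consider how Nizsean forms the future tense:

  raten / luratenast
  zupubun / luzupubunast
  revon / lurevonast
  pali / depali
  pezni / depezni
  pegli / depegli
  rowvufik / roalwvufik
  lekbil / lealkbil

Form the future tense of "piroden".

lupirodenast

pali and rowvufik both have last vowel 'i' yet inflect differently (depali, roalwvufik), so the last vowel is not what conditions the rule; the final letter is.
"piroden" ends in -n. The stems ending in -n (raten → luratenast, zupubun → luzupubunast, revon → lurevonast) add lu- … -ast around the stem.
The other patterns: stems ending in -i add the prefix de-; stems ending in -k or -l insert -al- after the first vowel.
So piroden → lupirodenast.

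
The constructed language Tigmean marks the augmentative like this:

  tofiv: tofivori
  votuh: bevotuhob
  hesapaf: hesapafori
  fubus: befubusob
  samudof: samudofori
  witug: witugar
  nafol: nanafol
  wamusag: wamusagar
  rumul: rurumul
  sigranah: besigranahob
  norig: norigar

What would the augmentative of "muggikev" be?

fubus and witug both have last vowel 'u' yet inflect differently (befubusob, witugar), so the last vowel is not what conditions the rule; the final letter is.
"muggikev" ends in -v. The one such stem in the data (tofiv → tofivori) adds -ori, so the same rule applies.
So muggikev → muggikevori.

muggikevori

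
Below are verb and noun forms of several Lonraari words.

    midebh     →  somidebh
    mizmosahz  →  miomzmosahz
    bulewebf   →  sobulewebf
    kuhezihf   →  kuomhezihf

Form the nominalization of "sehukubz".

"sehukubz" has second-to-last letter 'b'. The stems whose second-to-last letter is 'b' (midebh → somidebh, bulewebf → sobulewebf) add the prefix so-.
The other pattern: stems whose second-to-last letter is 'h' insert -om- after the first vowel.
So sehukubz → sosehukubz.

sosehukubz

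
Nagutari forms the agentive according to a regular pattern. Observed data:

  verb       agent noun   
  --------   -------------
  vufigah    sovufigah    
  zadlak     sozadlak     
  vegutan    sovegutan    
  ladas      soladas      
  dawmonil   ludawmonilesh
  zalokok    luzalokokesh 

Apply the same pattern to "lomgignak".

solomgignak

zadlak and zalokok both end in -k yet inflect differently (sozadlak, luzalokokesh), so the final letter is not what conditions the rule; the last vowel is.
"lomgignak" has last vowel 'a'. The stems whose last vowel is 'a' (vufigah → sovufigah, zadlak → sozadlak, vegutan → sovegutan) add the prefix so-.
So lomgignak → solomgignak.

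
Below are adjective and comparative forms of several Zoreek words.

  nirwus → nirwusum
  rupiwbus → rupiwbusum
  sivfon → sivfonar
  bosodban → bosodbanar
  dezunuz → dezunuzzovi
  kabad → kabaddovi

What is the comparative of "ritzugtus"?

"ritzugtus" ends in -s. The stems ending in -s (nirwus → nirwusum, rupiwbus → rupiwbusum) add -um.
The other patterns: stems ending in -n add -ar; stems ending in -d or -z double the final consonant and add -ovi.
So ritzugtus → ritzugtusum.

ritzugtusum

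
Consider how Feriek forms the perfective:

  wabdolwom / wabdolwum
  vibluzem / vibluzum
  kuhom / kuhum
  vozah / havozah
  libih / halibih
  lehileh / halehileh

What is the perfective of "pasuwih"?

vibluzem and lehileh both have last vowel 'e' yet inflect differently (vibluzum, halehileh), so the last vowel is not what conditions the rule; the final letter is.
"pasuwih" ends in -h. The stems ending in -h (vozah → havozah, libih → halibih, lehileh → halehileh) add the prefix ha-.
So pasuwih → hapasuwih.

hapasuwih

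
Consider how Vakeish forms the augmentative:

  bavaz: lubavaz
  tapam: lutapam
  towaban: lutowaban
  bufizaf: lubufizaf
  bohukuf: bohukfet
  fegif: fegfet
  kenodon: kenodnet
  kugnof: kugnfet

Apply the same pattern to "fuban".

lufuban

bufizaf and bohukuf both end in -f yet inflect differently (lubufizaf, bohukfet), so the final letter is not what conditions the rule; the last vowel is.
"fuban" has last vowel 'a'. The stems whose last vowel is 'a' (bavaz → lubavaz, tapam → lutapam, towaban → lutowaban) add the prefix lu-.
The other pattern: stems whose last vowel is 'i', 'o' or 'u' delete the last vowel and add -et.
So fuban → lufuban.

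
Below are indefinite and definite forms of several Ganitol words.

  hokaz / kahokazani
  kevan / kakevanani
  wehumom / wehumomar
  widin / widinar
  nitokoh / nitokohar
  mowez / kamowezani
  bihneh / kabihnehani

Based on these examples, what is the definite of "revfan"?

"revfan" has last vowel 'a'. The stems whose last vowel is 'a' (hokaz → kahokazani, kevan → kakevanani) add ka- … -ani around the stem.
So revfan → karevfanani.

karevfanani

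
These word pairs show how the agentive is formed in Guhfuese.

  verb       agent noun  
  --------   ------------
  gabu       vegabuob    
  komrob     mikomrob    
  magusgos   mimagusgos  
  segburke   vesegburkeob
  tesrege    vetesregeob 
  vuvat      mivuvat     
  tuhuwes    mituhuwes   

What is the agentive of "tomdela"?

vetomdelaob

"tomdela" ends in a vowel. The stems ending in a vowel (gabu → vegabuob, segburke → vesegburkeob, tesrege → vetesregeob) add ve- … -ob around the stem.
The other pattern: stems ending in a consonant add the prefix mi-.
So tomdela → vetomdelaob.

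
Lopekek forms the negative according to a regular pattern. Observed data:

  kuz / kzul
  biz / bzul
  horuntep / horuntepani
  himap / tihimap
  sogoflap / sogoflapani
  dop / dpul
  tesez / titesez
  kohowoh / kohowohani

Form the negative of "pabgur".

"pabgur" has 2 vowels. The stems with 2 vowels (tesez → titesez, himap → tihimap) add the prefix ti-.
So pabgur → tipabgur.

tipabgur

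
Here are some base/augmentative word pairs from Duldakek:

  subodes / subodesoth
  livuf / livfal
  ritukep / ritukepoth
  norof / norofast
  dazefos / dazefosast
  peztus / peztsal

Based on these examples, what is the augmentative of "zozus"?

subodes and peztus both end in -s yet inflect differently (subodesoth, peztsal), so the final letter is not what conditions the rule; the last vowel is.
"zozus" has last vowel 'u'. The stems whose last vowel is 'u' (peztus → peztsal, livuf → livfal) delete the last vowel and add -al.
The other patterns: stems whose last vowel is 'e' add -oth; stems whose last vowel is 'o' add -ast.
So zozus → zozsal.

zozsal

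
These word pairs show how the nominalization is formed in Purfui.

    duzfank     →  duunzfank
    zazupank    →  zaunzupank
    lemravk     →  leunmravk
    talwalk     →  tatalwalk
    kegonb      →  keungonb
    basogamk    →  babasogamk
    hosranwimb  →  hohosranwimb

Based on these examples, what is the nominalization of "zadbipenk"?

"zadbipenk" has second-to-last letter 'n'. The stems whose second-to-last letter is 'n' (kegonb → keungonb, zazupank → zaunzupank, duzfank → duunzfank) insert -un- after the first vowel.
So zadbipenk → zaundbipenk.

zaundbipenk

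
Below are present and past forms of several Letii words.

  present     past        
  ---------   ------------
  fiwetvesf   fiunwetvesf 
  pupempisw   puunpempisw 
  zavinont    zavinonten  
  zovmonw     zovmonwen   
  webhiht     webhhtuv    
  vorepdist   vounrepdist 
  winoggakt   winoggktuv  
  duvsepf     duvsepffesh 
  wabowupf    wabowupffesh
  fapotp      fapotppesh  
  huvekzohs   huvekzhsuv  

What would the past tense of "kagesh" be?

kaungesh

"kagesh" has second-to-last letter 's'. The stems whose second-to-last letter is 's' (fiwetvesf → fiunwetvesf, vorepdist → vounrepdist, pupempisw → puunpempisw) insert -un- after the first vowel.
The other patterns: stems whose second-to-last letter is 'p' or 't' double the final consonant and add -esh; stems whose second-to-last letter is 'n' add -en; stems whose second-to-last letter is 'h' or 'k' delete the last vowel and add -uv.
So kagesh → kaungesh.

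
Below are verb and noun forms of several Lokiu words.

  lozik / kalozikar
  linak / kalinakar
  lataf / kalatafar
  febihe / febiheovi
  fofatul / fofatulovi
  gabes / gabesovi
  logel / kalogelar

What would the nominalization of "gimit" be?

gimitovi

logel and fofatul both end in -l yet inflect differently (kalogelar, fofatulovi), so the final letter is not what conditions the rule; the first letter is.
"gimit" begins with g-. The one such stem in the data (gabes → gabesovi) adds -ovi, so the same rule applies.
So gimit → gimitovi.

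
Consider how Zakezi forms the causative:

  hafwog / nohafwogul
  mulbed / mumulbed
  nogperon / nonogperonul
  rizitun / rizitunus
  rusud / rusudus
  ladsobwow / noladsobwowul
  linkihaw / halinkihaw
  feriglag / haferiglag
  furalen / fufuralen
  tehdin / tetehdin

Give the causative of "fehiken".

fefehiken

"fehiken" has last vowel 'e'. The stems whose last vowel is 'e' (furalen → fufuralen, mulbed → mumulbed) repeat the first consonant+vowel as a prefix.
So fehiken → fefehiken.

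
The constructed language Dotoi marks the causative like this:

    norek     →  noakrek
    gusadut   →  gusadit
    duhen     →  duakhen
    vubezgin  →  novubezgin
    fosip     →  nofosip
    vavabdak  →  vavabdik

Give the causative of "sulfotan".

duhen and vubezgin both end in -n yet inflect differently (duakhen, novubezgin), so the final letter is not what conditions the rule; the last vowel is.
"sulfotan" has last vowel 'a'. The one such stem in the data (vavabdak → vavabdik) changes the last vowel to 'i' (as does gusadut), so the same rule applies.
The other patterns: stems whose last vowel is 'e' insert -ak- after the first vowel; stems whose last vowel is 'i' add the prefix no-.
So sulfotan → sulfotin.

sulfotin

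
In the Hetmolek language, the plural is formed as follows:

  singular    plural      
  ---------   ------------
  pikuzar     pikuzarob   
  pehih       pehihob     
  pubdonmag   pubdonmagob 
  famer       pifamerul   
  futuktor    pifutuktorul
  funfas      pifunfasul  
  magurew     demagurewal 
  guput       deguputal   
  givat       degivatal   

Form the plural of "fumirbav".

pifumirbavul

famer and pikuzar both end in -r yet inflect differently (pifamerul, pikuzarob), so the final letter is not what conditions the rule; the first letter is.
"fumirbav" begins with f-. The stems beginning with f- (famer → pifamerul, futuktor → pifutuktorul, funfas → pifunfasul) add pi- … -ul around the stem.
So fumirbav → pifumirbavul.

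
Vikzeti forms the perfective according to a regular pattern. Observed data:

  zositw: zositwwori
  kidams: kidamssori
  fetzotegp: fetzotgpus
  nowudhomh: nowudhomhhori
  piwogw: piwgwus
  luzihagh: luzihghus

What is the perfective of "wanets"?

"wanets" has second-to-last letter 't'. The one such stem in the data (zositw → zositwwori) doubles the final consonant and adds -ori (as do kidams, nowudhomh), so the same rule applies.
The other pattern: stems whose second-to-last letter is 'g' delete the last vowel and add -us.
So wanets → wanetssori.

wanetssori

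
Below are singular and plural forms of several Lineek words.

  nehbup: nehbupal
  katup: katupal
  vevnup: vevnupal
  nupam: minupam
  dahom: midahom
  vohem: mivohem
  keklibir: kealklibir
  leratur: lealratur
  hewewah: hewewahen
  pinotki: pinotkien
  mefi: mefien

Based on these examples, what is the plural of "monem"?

nehbup and leratur both have last vowel 'u' yet inflect differently (nehbupal, lealratur), so the last vowel is not what conditions the rule; the final letter is.
"monem" ends in -m. The stems ending in -m (nupam → minupam, dahom → midahom, vohem → mivohem) add the prefix mi-.
So monem → mimonem.

mimonem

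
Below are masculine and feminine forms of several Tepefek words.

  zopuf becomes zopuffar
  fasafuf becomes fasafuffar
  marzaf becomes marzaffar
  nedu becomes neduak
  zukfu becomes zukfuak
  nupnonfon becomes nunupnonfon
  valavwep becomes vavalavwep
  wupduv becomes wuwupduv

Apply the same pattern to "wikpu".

zopuf and nedu both have last vowel 'u' yet inflect differently (zopuffar, neduak), so the last vowel is not what conditions the rule; the final letter is.
"wikpu" ends in -u. The stems ending in -u (nedu → neduak, zukfu → zukfuak) add -ak.
The other patterns: stems ending in -f double the final consonant and add -ar; stems ending in -n, -p or -v repeat the first consonant+vowel as a prefix.
So wikpu → wikpuak.

wikpuak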